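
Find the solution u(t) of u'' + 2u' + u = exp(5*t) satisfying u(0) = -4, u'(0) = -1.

Characteristic equation r² + 2r + 1 = 0 has discriminant (2)² - 4·(1) = 0, so r = -1 is a repeated root.
Hence u_h = (C1 + C2*t)*exp(-t).
Try u_p = A*exp(5*t). Substituting into the equation and dividing by exp(5*t) gives A = 1/36, so u_p = exp(5*t)/36.
General solution: u = exp(5*t)/36 + C1*exp(-t) + C2*t*exp(-t).
Apply the initial conditions: u(0) = 1/36 + C1 = -4 and u'(0) = 5/36 + C2 - C1 = -1. Solving gives C1 = -145/36, C2 = -31/6.

u = -145*exp(-t)/36 + exp(5*t)/36 - 31*t*exp(-t)/6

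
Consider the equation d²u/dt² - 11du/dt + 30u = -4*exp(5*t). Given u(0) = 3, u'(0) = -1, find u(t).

Characteristic equation r² - 11r + 30 = 0 factors as (r - 6)(r - 5) = 0, so r = 6, 5.
Hence u_h = C1*exp(6*t) + C2*exp(5*t).
Since exp(5*t) solves the homogeneous equation (r = 5 is a root of multiplicity 1), multiply the trial by t. Try u_p = A*t*exp(5*t). Substituting into the equation and dividing by exp(5*t) gives A = 4, so u_p = 4*t*exp(5*t).
General solution: u = C1*exp(6*t) + C2*exp(5*t) + 4*t*exp(5*t).
Apply the initial conditions: u(0) = C1 + C2 = 3 and u'(0) = 4 + 5*C2 + 6*C1 = -1. Solving gives C1 = -20, C2 = 23.

u = -20*exp(6*t) + 23*exp(5*t) + 4*t*exp(5*t)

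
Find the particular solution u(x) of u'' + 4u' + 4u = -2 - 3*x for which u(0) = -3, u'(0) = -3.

Characteristic equation r² + 4r + 4 = 0 has discriminant (4)² - 4·(4) = 0, so r = -2 is a repeated root.
Hence u_h = (C1 + C2*x)*exp(-2*x).
For the particular solution try u_p = A0 + A1*x. Substituting and matching coefficients of each power of x gives A0 = 1/4, A1 = -3/4, so u_p = 1/4 - 3*x/4.
General solution: u = 1/4 - 3*x/4 + C1*exp(-2*x) + C2*x*exp(-2*x).
Apply the initial conditions: u(0) = 1/4 + C1 = -3 and u'(0) = -3/4 + C2 - 2*C1 = -3. Solving gives C1 = -13/4, C2 = -35/4.

u = 1/4 - 13*exp(-2*x)/4 - 3*x/4 - 35*x*exp(-2*x)/4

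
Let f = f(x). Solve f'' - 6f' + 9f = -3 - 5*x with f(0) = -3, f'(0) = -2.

Characteristic equation r² - 6r + 9 = 0 has discriminant (-6)² - 4·(9) = 0, so r = 3 is a repeated root.
Hence f_h = (C1 + C2*x)*exp(3*x).
For the particular solution try f_p = A0 + A1*x. Substituting and matching coefficients of each power of x gives A0 = -19/27, A1 = -5/9, so f_p = -19/27 - 5*x/9.
General solution: f = -19/27 - 5*x/9 + C1*exp(3*x) + C2*x*exp(3*x).
Apply the initial conditions: f(0) = -19/27 + C1 = -3 and f'(0) = -5/9 + C2 + 3*C1 = -2. Solving gives C1 = -62/27, C2 = 49/9.

f = -19/27 - 62*exp(3*x)/27 - 5*x/9 + 49*x*exp(3*x)/9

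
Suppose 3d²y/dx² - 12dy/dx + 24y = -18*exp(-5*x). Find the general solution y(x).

y = -6*exp(-5*x)/53 + C1*cos(2*x)*exp(2*x) + C2*exp(2*x)*sin(2*x)

Divide through by 3: y'' - 4y' + 8y = -6*exp(-5*x).
Characteristic equation r² - 4r + 8 = 0 has discriminant (-4)² - 4·(8) = -16 < 0, so r = 2 ± 2i.
Hence y_h = C1*cos(2*x)*exp(2*x) + C2*exp(2*x)*sin(2*x).
Try y_p = A*exp(-5*x). Substituting into the equation and dividing by exp(-5*x) gives A = -6/53, so y_p = -6*exp(-5*x)/53.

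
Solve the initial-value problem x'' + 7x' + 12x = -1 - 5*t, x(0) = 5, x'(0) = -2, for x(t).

x = 23/144 - 207*exp(-4*t)/16 - 5*t/12 + 160*exp(-3*t)/9

Characteristic equation r² + 7r + 12 = 0 factors as (r + 4)(r + 3) = 0, so r = -4, -3.
Hence x_h = C1*exp(-4*t) + C2*exp(-3*t).
For the particular solution try x_p = A0 + A1*t. Substituting and matching coefficients of each power of t gives A0 = 23/144, A1 = -5/12, so x_p = 23/144 - 5*t/12.
General solution: x = 23/144 - 5*t/12 + C1*exp(-4*t) + C2*exp(-3*t).
Apply the initial conditions: x(0) = 23/144 + C1 + C2 = 5 and x'(0) = -5/12 - 4*C1 - 3*C2 = -2. Solving gives C1 = -207/16, C2 = 160/9.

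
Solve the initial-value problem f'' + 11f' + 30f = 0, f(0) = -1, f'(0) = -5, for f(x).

f = -11*exp(-5*x) + 10*exp(-6*x)

Characteristic equation r² + 11r + 30 = 0 factors as (r + 5)(r + 6) = 0, so r = -5, -6.
Hence f_h = C1*exp(-5*x) + C2*exp(-6*x).
Apply the initial conditions: f(0) = C1 + C2 = -1 and f'(0) = -6*C2 - 5*C1 = -5. Solving gives C1 = -11, C2 = 10.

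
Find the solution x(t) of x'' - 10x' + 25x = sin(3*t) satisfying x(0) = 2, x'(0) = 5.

x = 4*sin(3*t)/289 + 15*cos(3*t)/578 + 1141*exp(5*t)/578 - 167*t*exp(5*t)/34

Characteristic equation r² - 10r + 25 = 0 has discriminant (-10)² - 4·(25) = 0, so r = 5 is a repeated root.
Hence x_h = (C1 + C2*t)*exp(5*t).
Try x_p = A*cos(3*t) + B*sin(3*t). Substituting and equating the coefficients of cos(3t) and sin(3t) gives A = 15/578, B = 4/289, so x_p = 4*sin(3*t)/289 + 15*cos(3*t)/578.
General solution: x = 4*sin(3*t)/289 + 15*cos(3*t)/578 + C1*exp(5*t) + C2*t*exp(5*t).
Apply the initial conditions: x(0) = 15/578 + C1 = 2 and x'(0) = 12/289 + C2 + 5*C1 = 5. Solving gives C1 = 1141/578, C2 = -167/34.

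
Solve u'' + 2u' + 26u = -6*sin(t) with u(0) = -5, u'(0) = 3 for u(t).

Characteristic equation r² + 2r + 26 = 0 has discriminant (2)² - 4·(26) = -100 < 0, so r = -1 ± 5i.
Hence u_h = C1*cos(5*t)*exp(-t) + C2*exp(-t)*sin(5*t).
Try u_p = A*cos(t) + B*sin(t). Substituting and equating the coefficients of cos(t) and sin(t) gives A = 12/629, B = -150/629, so u_p = -150*sin(t)/629 + 12*cos(t)/629.
General solution: u = -150*sin(t)/629 + 12*cos(t)/629 + C1*cos(5*t)*exp(-t) + C2*exp(-t)*sin(5*t).
Apply the initial conditions: u(0) = 12/629 + C1 = -5 and u'(0) = -150/629 - C1 + 5*C2 = 3. Solving gives C1 = -3157/629, C2 = -224/629.

u = -150*sin(t)/629 + 12*cos(t)/629 - 3157*cos(5*t)*exp(-t)/629 - 224*exp(-t)*sin(5*t)/629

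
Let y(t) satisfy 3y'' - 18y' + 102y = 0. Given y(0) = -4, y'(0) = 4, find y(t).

y = -4*cos(5*t)*exp(3*t) + 16*exp(3*t)*sin(5*t)/5

Divide through by 3: y'' - 6y' + 34y = 0.
Characteristic equation r² - 6r + 34 = 0 has discriminant (-6)² - 4·(34) = -100 < 0, so r = 3 ± 5i.
Hence y_h = C1*cos(5*t)*exp(3*t) + C2*exp(3*t)*sin(5*t).
Apply the initial conditions: y(0) = C1 = -4 and y'(0) = 3*C1 + 5*C2 = 4. Solving gives C1 = -4, C2 = 16/5.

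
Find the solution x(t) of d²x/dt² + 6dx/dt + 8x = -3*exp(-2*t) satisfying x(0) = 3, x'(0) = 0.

x = -15*exp(-4*t)/4 + 27*exp(-2*t)/4 - 3*t*exp(-2*t)/2

Characteristic equation r² + 6r + 8 = 0 factors as (r + 2)(r + 4) = 0, so r = -2, -4.
Hence x_h = C1*exp(-2*t) + C2*exp(-4*t).
Since exp(-2*t) solves the homogeneous equation (r = -2 is a root of multiplicity 1), multiply the trial by t. Try x_p = A*t*exp(-2*t). Substituting into the equation and dividing by exp(-2*t) gives A = -3/2, so x_p = -3*t*exp(-2*t)/2.
General solution: x = C1*exp(-2*t) + C2*exp(-4*t) - 3*t*exp(-2*t)/2.
Apply the initial conditions: x(0) = C1 + C2 = 3 and x'(0) = -3/2 - 4*C2 - 2*C1 = 0. Solving gives C1 = 27/4, C2 = -15/4.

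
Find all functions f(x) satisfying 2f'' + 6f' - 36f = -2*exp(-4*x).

f = exp(-4*x)/14 + C1*exp(-6*x) + C2*exp(3*x)

Divide through by 2: f'' + 3f' - 18f = -exp(-4*x).
Characteristic equation r² + 3r - 18 = 0 factors as (r + 6)(r - 3) = 0, so r = -6, 3.
Hence f_h = C1*exp(-6*x) + C2*exp(3*x).
Try f_p = A*exp(-4*x). Substituting into the equation and dividing by exp(-4*x) gives A = 1/14, so f_p = exp(-4*x)/14.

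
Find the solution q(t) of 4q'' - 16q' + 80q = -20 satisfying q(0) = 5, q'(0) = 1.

Divide through by 4: q'' - 4q' + 20q = -5.
Characteristic equation r² - 4r + 20 = 0 has discriminant (-4)² - 4·(20) = -64 < 0, so r = 2 ± 4i.
Hence q_h = C1*cos(4*t)*exp(2*t) + C2*exp(2*t)*sin(4*t).
For the particular solution try q_p = A0. Substituting and matching coefficients of each power of t gives A0 = -1/4, so q_p = -1/4.
General solution: q = -1/4 + C1*cos(4*t)*exp(2*t) + C2*exp(2*t)*sin(4*t).
Apply the initial conditions: q(0) = -1/4 + C1 = 5 and q'(0) = 2*C1 + 4*C2 = 1. Solving gives C1 = 21/4, C2 = -19/8.

q = -1/4 - 19*exp(2*t)*sin(4*t)/8 + 21*cos(4*t)*exp(2*t)/4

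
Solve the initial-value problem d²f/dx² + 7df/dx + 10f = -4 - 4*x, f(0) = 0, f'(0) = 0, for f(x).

f = -3/25 - 16*exp(-5*x)/75 - 2*x/5 + exp(-2*x)/3

Characteristic equation r² + 7r + 10 = 0 factors as (r + 2)(r + 5) = 0, so r = -2, -5.
Hence f_h = C1*exp(-2*x) + C2*exp(-5*x).
For the particular solution try f_p = A0 + A1*x. Substituting and matching coefficients of each power of x gives A0 = -3/25, A1 = -2/5, so f_p = -3/25 - 2*x/5.
General solution: f = -3/25 - 2*x/5 + C1*exp(-2*x) + C2*exp(-5*x).
Apply the initial conditions: f(0) = -3/25 + C1 + C2 = 0 and f'(0) = -2/5 - 5*C2 - 2*C1 = 0. Solving gives C1 = 1/3, C2 = -16/75.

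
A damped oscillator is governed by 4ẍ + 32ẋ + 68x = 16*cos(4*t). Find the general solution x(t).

Divide through by 4: x'' + 8x' + 17x = 4*cos(4*t).
Characteristic equation r² + 8r + 17 = 0 has discriminant (8)² - 4·(17) = -4 < 0, so r = -4 ± i.
Hence x_h = C1*cos(t)*exp(-4*t) + C2*exp(-4*t)*sin(t).
Try x_p = A*cos(4*t) + B*sin(4*t). Substituting and equating the coefficients of cos(4t) and sin(4t) gives A = 4/1025, B = 128/1025, so x_p = 4*cos(4*t)/1025 + 128*sin(4*t)/1025.

x = 4*cos(4*t)/1025 + 128*sin(4*t)/1025 + C1*cos(t)*exp(-4*t) + C2*exp(-4*t)*sin(t)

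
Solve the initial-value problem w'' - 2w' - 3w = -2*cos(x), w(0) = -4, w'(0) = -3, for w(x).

w = -19*exp(3*x)/10 - 5*exp(-x)/2 + sin(x)/5 + 2*cos(x)/5

Characteristic equation r² - 2r - 3 = 0 factors as (r - 3)(r + 1) = 0, so r = 3, -1.
Hence w_h = C1*exp(3*x) + C2*exp(-x).
Try w_p = A*cos(x) + B*sin(x). Substituting and equating the coefficients of cos(x) and sin(x) gives A = 2/5, B = 1/5, so w_p = sin(x)/5 + 2*cos(x)/5.
General solution: w = sin(x)/5 + 2*cos(x)/5 + C1*exp(3*x) + C2*exp(-x).
Apply the initial conditions: w(0) = 2/5 + C1 + C2 = -4 and w'(0) = 1/5 - C2 + 3*C1 = -3. Solving gives C1 = -19/10, C2 = -5/2.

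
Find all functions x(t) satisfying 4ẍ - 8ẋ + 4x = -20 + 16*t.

Divide through by 4: x'' - 2x' + x = -5 + 4*t.
Characteristic equation r² - 2r + 1 = 0 has discriminant (-2)² - 4·(1) = 0, so r = 1 is a repeated root.
Hence x_h = (C1 + C2*t)*exp(t).
For the particular solution try x_p = A0 + A1*t. Substituting and matching coefficients of each power of t gives A0 = 3, A1 = 4, so x_p = 3 + 4*t.

x = 3 + 4*t + C1*exp(t) + C2*t*exp(t)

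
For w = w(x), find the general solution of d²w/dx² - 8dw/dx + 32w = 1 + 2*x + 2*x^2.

Characteristic equation r² - 8r + 32 = 0 has discriminant (-8)² - 4·(32) = -64 < 0, so r = 4 ± 4i.
Hence w_h = C1*cos(4*x)*exp(4*x) + C2*exp(4*x)*sin(4*x).
For the particular solution try w_p = A0 + A1*x + A2*x^2. Substituting and matching coefficients of each power of x gives A0 = 13/256, A1 = 3/32, A2 = 1/16, so w_p = 13/256 + x^2/16 + 3*x/32.

w = 13/256 + x**2/16 + 3*x/32 + C1*cos(4*x)*exp(4*x) + C2*exp(4*x)*sin(4*x)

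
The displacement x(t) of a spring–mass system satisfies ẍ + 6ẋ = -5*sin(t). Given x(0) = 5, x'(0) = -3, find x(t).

Characteristic equation r² + 6r = 0 factors as (r + 6)r = 0, so r = -6, 0.
Hence x_h = C1*exp(-6*t) + C2.
Try x_p = A*cos(t) + B*sin(t). Substituting and equating the coefficients of cos(t) and sin(t) gives A = 30/37, B = 5/37, so x_p = 5*sin(t)/37 + 30*cos(t)/37.
General solution: x = C2 + 5*sin(t)/37 + 30*cos(t)/37 + C1*exp(-6*t).
Apply the initial conditions: x(0) = 30/37 + C1 + C2 = 5 and x'(0) = 5/37 - 6*C1 = -3. Solving gives C1 = 58/111, C2 = 11/3.

x = 11/3 + 5*sin(t)/37 + 30*cos(t)/37 + 58*exp(-6*t)/111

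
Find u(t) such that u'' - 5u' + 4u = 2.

Characteristic equation r² - 5r + 4 = 0 factors as (r - 4)(r - 1) = 0, so r = 4, 1.
Hence u_h = C1*exp(4*t) + C2*exp(t).
For the particular solution try u_p = A0. Substituting and matching coefficients of each power of t gives A0 = 1/2, so u_p = 1/2.

u = 1/2 + C1*exp(4*t) + C2*exp(t)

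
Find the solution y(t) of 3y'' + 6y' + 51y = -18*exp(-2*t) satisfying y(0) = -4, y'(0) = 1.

y = -6*exp(-2*t)/17 - 62*cos(4*t)*exp(-t)/17 - 57*exp(-t)*sin(4*t)/68

Divide through by 3: y'' + 2y' + 17y = -6*exp(-2*t).
Characteristic equation r² + 2r + 17 = 0 has discriminant (2)² - 4·(17) = -64 < 0, so r = -1 ± 4i.
Hence y_h = C1*cos(4*t)*exp(-t) + C2*exp(-t)*sin(4*t).
Try y_p = A*exp(-2*t). Substituting into the equation and dividing by exp(-2*t) gives A = -6/17, so y_p = -6*exp(-2*t)/17.
General solution: y = -6*exp(-2*t)/17 + C1*cos(4*t)*exp(-t) + C2*exp(-t)*sin(4*t).
Apply the initial conditions: y(0) = -6/17 + C1 = -4 and y'(0) = 12/17 - C1 + 4*C2 = 1. Solving gives C1 = -62/17, C2 = -57/68.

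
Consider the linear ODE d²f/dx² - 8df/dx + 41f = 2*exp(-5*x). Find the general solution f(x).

Characteristic equation r² - 8r + 41 = 0 has discriminant (-8)² - 4·(41) = -100 < 0, so r = 4 ± 5i.
Hence f_h = C1*cos(5*x)*exp(4*x) + C2*exp(4*x)*sin(5*x).
Try f_p = A*exp(-5*x). Substituting into the equation and dividing by exp(-5*x) gives A = 1/53, so f_p = exp(-5*x)/53.

f = exp(-5*x)/53 + C1*cos(5*x)*exp(4*x) + C2*exp(4*x)*sin(5*x)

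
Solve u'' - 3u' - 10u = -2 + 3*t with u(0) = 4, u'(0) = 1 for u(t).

u = 29/100 - 3*t/10 + 69*exp(-2*t)/28 + 218*exp(5*t)/175

Characteristic equation r² - 3r - 10 = 0 factors as (r + 2)(r - 5) = 0, so r = -2, 5.
Hence u_h = C1*exp(-2*t) + C2*exp(5*t).
For the particular solution try u_p = A0 + A1*t. Substituting and matching coefficients of each power of t gives A0 = 29/100, A1 = -3/10, so u_p = 29/100 - 3*t/10.
General solution: u = 29/100 - 3*t/10 + C1*exp(-2*t) + C2*exp(5*t).
Apply the initial conditions: u(0) = 29/100 + C1 + C2 = 4 and u'(0) = -3/10 - 2*C1 + 5*C2 = 1. Solving gives C1 = 69/28, C2 = 218/175.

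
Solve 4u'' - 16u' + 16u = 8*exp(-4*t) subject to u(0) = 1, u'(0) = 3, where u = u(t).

u = exp(-4*t)/18 + 17*exp(2*t)/18 + 4*t*exp(2*t)/3

Divide through by 4: u'' - 4u' + 4u = 2*exp(-4*t).
Characteristic equation r² - 4r + 4 = 0 has discriminant (-4)² - 4·(4) = 0, so r = 2 is a repeated root.
Hence u_h = (C1 + C2*t)*exp(2*t).
Try u_p = A*exp(-4*t). Substituting into the equation and dividing by exp(-4*t) gives A = 1/18, so u_p = exp(-4*t)/18.
General solution: u = exp(-4*t)/18 + C1*exp(2*t) + C2*t*exp(2*t).
Apply the initial conditions: u(0) = 1/18 + C1 = 1 and u'(0) = -2/9 + C2 + 2*C1 = 3. Solving gives C1 = 17/18, C2 = 4/3.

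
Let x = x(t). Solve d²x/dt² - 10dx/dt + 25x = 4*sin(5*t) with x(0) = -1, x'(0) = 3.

Characteristic equation r² - 10r + 25 = 0 has discriminant (-10)² - 4·(25) = 0, so r = 5 is a repeated root.
Hence x_h = (C1 + C2*t)*exp(5*t).
Try x_p = A*cos(5*t) + B*sin(5*t). Substituting and equating the coefficients of cos(5t) and sin(5t) gives A = 2/25, B = 0, so x_p = 2*cos(5*t)/25.
General solution: x = 2*cos(5*t)/25 + C1*exp(5*t) + C2*t*exp(5*t).
Apply the initial conditions: x(0) = 2/25 + C1 = -1 and x'(0) = C2 + 5*C1 = 3. Solving gives C1 = -27/25, C2 = 42/5.

x = -27*exp(5*t)/25 + 2*cos(5*t)/25 + 42*t*exp(5*t)/5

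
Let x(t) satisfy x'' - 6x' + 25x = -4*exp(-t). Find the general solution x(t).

x = -exp(-t)/8 + C1*cos(4*t)*exp(3*t) + C2*exp(3*t)*sin(4*t)

Characteristic equation r² - 6r + 25 = 0 has discriminant (-6)² - 4·(25) = -64 < 0, so r = 3 ± 4i.
Hence x_h = C1*cos(4*t)*exp(3*t) + C2*exp(3*t)*sin(4*t).
Try x_p = A*exp(-t). Substituting into the equation and dividing by exp(-t) gives A = -1/8, so x_p = -exp(-t)/8.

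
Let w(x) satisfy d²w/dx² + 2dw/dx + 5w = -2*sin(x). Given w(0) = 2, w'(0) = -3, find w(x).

w = -2*sin(x)/5 + cos(x)/5 - 2*exp(-x)*sin(2*x)/5 + 9*cos(2*x)*exp(-x)/5

Characteristic equation r² + 2r + 5 = 0 has discriminant (2)² - 4·(5) = -16 < 0, so r = -1 ± 2i.
Hence w_h = C1*cos(2*x)*exp(-x) + C2*exp(-x)*sin(2*x).
Try w_p = A*cos(x) + B*sin(x). Substituting and equating the coefficients of cos(x) and sin(x) gives A = 1/5, B = -2/5, so w_p = -2*sin(x)/5 + cos(x)/5.
General solution: w = -2*sin(x)/5 + cos(x)/5 + C1*cos(2*x)*exp(-x) + C2*exp(-x)*sin(2*x).
Apply the initial conditions: w(0) = 1/5 + C1 = 2 and w'(0) = -2/5 - C1 + 2*C2 = -3. Solving gives C1 = 9/5, C2 = -2/5.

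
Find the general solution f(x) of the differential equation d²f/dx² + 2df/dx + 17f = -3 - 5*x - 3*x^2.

f = -619/4913 - 73*x/289 - 3*x**2/17 + C1*cos(4*x)*exp(-x) + C2*exp(-x)*sin(4*x)

Characteristic equation r² + 2r + 17 = 0 has discriminant (2)² - 4·(17) = -64 < 0, so r = -1 ± 4i.
Hence f_h = C1*cos(4*x)*exp(-x) + C2*exp(-x)*sin(4*x).
For the particular solution try f_p = A0 + A1*x + A2*x^2. Substituting and matching coefficients of each power of x gives A0 = -619/4913, A1 = -73/289, A2 = -3/17, so f_p = -619/4913 - 73*x/289 - 3*x^2/17.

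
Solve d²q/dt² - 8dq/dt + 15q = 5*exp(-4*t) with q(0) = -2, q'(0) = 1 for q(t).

Characteristic equation r² - 8r + 15 = 0 factors as (r - 5)(r - 3) = 0, so r = 5, 3.
Hence q_h = C1*exp(5*t) + C2*exp(3*t).
Try q_p = A*exp(-4*t). Substituting into the equation and dividing by exp(-4*t) gives A = 5/63, so q_p = 5*exp(-4*t)/63.
General solution: q = 5*exp(-4*t)/63 + C1*exp(5*t) + C2*exp(3*t).
Apply the initial conditions: q(0) = 5/63 + C1 + C2 = -2 and q'(0) = -20/63 + 3*C2 + 5*C1 = 1. Solving gives C1 = 34/9, C2 = -41/7.

q = -41*exp(3*t)/7 + 5*exp(-4*t)/63 + 34*exp(5*t)/9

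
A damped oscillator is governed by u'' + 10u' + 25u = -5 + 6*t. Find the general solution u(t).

Characteristic equation r² + 10r + 25 = 0 has discriminant (10)² - 4·(25) = 0, so r = -5 is a repeated root.
Hence u_h = (C1 + C2*t)*exp(-5*t).
For the particular solution try u_p = A0 + A1*t. Substituting and matching coefficients of each power of t gives A0 = -37/125, A1 = 6/25, so u_p = -37/125 + 6*t/25.

u = -37/125 + 6*t/25 + C1*exp(-5*t) + C2*t*exp(-5*t)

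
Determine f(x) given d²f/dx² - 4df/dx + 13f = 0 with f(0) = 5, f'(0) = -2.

f = -4*exp(2*x)*sin(3*x) + 5*cos(3*x)*exp(2*x)

Characteristic equation r² - 4r + 13 = 0 has discriminant (-4)² - 4·(13) = -36 < 0, so r = 2 ± 3i.
Hence f_h = C1*cos(3*x)*exp(2*x) + C2*exp(2*x)*sin(3*x).
Apply the initial conditions: f(0) = C1 = 5 and f'(0) = 2*C1 + 3*C2 = -2. Solving gives C1 = 5, C2 = -4.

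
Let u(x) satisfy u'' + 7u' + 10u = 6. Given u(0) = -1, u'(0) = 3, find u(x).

Characteristic equation r² + 7r + 10 = 0 factors as (r + 2)(r + 5) = 0, so r = -2, -5.
Hence u_h = C1*exp(-2*x) + C2*exp(-5*x).
For the particular solution try u_p = A0. Substituting and matching coefficients of each power of x gives A0 = 3/5, so u_p = 3/5.
General solution: u = 3/5 + C1*exp(-2*x) + C2*exp(-5*x).
Apply the initial conditions: u(0) = 3/5 + C1 + C2 = -1 and u'(0) = -5*C2 - 2*C1 = 3. Solving gives C1 = -5/3, C2 = 1/15.

u = 3/5 - 5*exp(-2*x)/3 + exp(-5*x)/15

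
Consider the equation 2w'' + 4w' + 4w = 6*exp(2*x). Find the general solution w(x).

Divide through by 2: w'' + 2w' + 2w = 3*exp(2*x).
Characteristic equation r² + 2r + 2 = 0 has discriminant (2)² - 4·(2) = -4 < 0, so r = -1 ± i.
Hence w_h = C1*cos(x)*exp(-x) + C2*exp(-x)*sin(x).
Try w_p = A*exp(2*x). Substituting into the equation and dividing by exp(2*x) gives A = 3/10, so w_p = 3*exp(2*x)/10.

w = 3*exp(2*x)/10 + C1*cos(x)*exp(-x) + C2*exp(-x)*sin(x)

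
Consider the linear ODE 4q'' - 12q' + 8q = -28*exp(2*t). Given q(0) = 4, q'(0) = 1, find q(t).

q = 4*exp(2*t) - 7*t*exp(2*t)

Divide through by 4: q'' - 3q' + 2q = -7*exp(2*t).
Characteristic equation r² - 3r + 2 = 0 factors as (r - 1)(r - 2) = 0, so r = 1, 2.
Hence q_h = C1*exp(t) + C2*exp(2*t).
Since exp(2*t) solves the homogeneous equation (r = 2 is a root of multiplicity 1), multiply the trial by t. Try q_p = A*t*exp(2*t). Substituting into the equation and dividing by exp(2*t) gives A = -7, so q_p = -7*t*exp(2*t).
General solution: q = C1*exp(t) + C2*exp(2*t) - 7*t*exp(2*t).
Apply the initial conditions: q(0) = C1 + C2 = 4 and q'(0) = -7 + C1 + 2*C2 = 1. Solving gives C1 = 0, C2 = 4.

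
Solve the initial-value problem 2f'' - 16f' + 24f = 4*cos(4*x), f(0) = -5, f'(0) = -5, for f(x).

f = -63*exp(2*x)/10 - 4*sin(4*x)/65 - cos(4*x)/130 + 17*exp(6*x)/13

Divide through by 2: f'' - 8f' + 12f = 2*cos(4*x).
Characteristic equation r² - 8r + 12 = 0 factors as (r - 2)(r - 6) = 0, so r = 2, 6.
Hence f_h = C1*exp(2*x) + C2*exp(6*x).
Try f_p = A*cos(4*x) + B*sin(4*x). Substituting and equating the coefficients of cos(4x) and sin(4x) gives A = -1/130, B = -4/65, so f_p = -4*sin(4*x)/65 - cos(4*x)/130.
General solution: f = -4*sin(4*x)/65 - cos(4*x)/130 + C1*exp(2*x) + C2*exp(6*x).
Apply the initial conditions: f(0) = -1/130 + C1 + C2 = -5 and f'(0) = -16/65 + 2*C1 + 6*C2 = -5. Solving gives C1 = -63/10, C2 = 17/13.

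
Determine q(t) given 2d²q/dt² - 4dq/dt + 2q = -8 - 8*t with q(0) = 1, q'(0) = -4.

q = -12 - 4*t + 13*exp(t) - 13*t*exp(t)

Divide through by 2: q'' - 2q' + q = -4 - 4*t.
Characteristic equation r² - 2r + 1 = 0 has discriminant (-2)² - 4·(1) = 0, so r = 1 is a repeated root.
Hence q_h = (C1 + C2*t)*exp(t).
For the particular solution try q_p = A0 + A1*t. Substituting and matching coefficients of each power of t gives A0 = -12, A1 = -4, so q_p = -12 - 4*t.
General solution: q = -12 - 4*t + C1*exp(t) + C2*t*exp(t).
Apply the initial conditions: q(0) = -12 + C1 = 1 and q'(0) = -4 + C1 + C2 = -4. Solving gives C1 = 13, C2 = -13.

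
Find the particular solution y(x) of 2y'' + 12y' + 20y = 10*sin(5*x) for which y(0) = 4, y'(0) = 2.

y = -2*cos(5*x)/15 - sin(5*x)/15 + 62*cos(x)*exp(-3*x)/15 + 221*exp(-3*x)*sin(x)/15

Divide through by 2: y'' + 6y' + 10y = 5*sin(5*x).
Characteristic equation r² + 6r + 10 = 0 has discriminant (6)² - 4·(10) = -4 < 0, so r = -3 ± i.
Hence y_h = C1*cos(x)*exp(-3*x) + C2*exp(-3*x)*sin(x).
Try y_p = A*cos(5*x) + B*sin(5*x). Substituting and equating the coefficients of cos(5x) and sin(5x) gives A = -2/15, B = -1/15, so y_p = -2*cos(5*x)/15 - sin(5*x)/15.
General solution: y = -2*cos(5*x)/15 - sin(5*x)/15 + C1*cos(x)*exp(-3*x) + C2*exp(-3*x)*sin(x).
Apply the initial conditions: y(0) = -2/15 + C1 = 4 and y'(0) = -1/3 + C2 - 3*C1 = 2. Solving gives C1 = 62/15, C2 = 221/15.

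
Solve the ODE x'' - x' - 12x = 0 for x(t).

x = C1*exp(-3*t) + C2*exp(4*t)

Characteristic equation r² - r - 12 = 0 factors as (r + 3)(r - 4) = 0, so r = -3, 4.
Hence x_h = C1*exp(-3*t) + C2*exp(4*t).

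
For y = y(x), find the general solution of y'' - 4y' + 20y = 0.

y = C1*cos(4*x)*exp(2*x) + C2*exp(2*x)*sin(4*x)

Characteristic equation r² - 4r + 20 = 0 has discriminant (-4)² - 4·(20) = -64 < 0, so r = 2 ± 4i.
Hence y_h = C1*cos(4*x)*exp(2*x) + C2*exp(2*x)*sin(4*x).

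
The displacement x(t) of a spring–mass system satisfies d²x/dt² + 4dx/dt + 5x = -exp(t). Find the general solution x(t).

x = -exp(t)/10 + C1*cos(t)*exp(-2*t) + C2*exp(-2*t)*sin(t)

Characteristic equation r² + 4r + 5 = 0 has discriminant (4)² - 4·(5) = -4 < 0, so r = -2 ± i.
Hence x_h = C1*cos(t)*exp(-2*t) + C2*exp(-2*t)*sin(t).
Try x_p = A*exp(t). Substituting into the equation and dividing by exp(t) gives A = -1/10, so x_p = -exp(t)/10.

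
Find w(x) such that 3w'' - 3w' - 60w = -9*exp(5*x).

Divide through by 3: w'' - w' - 20w = -3*exp(5*x).
Characteristic equation r² - r - 20 = 0 factors as (r - 5)(r + 4) = 0, so r = 5, -4.
Hence w_h = C1*exp(5*x) + C2*exp(-4*x).
Since exp(5*x) solves the homogeneous equation (r = 5 is a root of multiplicity 1), multiply the trial by x. Try w_p = A*x*exp(5*x). Substituting into the equation and dividing by exp(5*x) gives A = -1/3, so w_p = -x*exp(5*x)/3.

w = C1*exp(5*x) + C2*exp(-4*x) - x*exp(5*x)/3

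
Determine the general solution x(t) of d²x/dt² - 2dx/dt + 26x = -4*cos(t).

x = -100*cos(t)/629 + 8*sin(t)/629 + C1*cos(5*t)*exp(t) + C2*exp(t)*sin(5*t)

Characteristic equation r² - 2r + 26 = 0 has discriminant (-2)² - 4·(26) = -100 < 0, so r = 1 ± 5i.
Hence x_h = C1*cos(5*t)*exp(t) + C2*exp(t)*sin(5*t).
Try x_p = A*cos(t) + B*sin(t). Substituting and equating the coefficients of cos(t) and sin(t) gives A = -100/629, B = 8/629, so x_p = -100*cos(t)/629 + 8*sin(t)/629.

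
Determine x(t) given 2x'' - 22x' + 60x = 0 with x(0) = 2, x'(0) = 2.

Divide through by 2: x'' - 11x' + 30x = 0.
Characteristic equation r² - 11r + 30 = 0 factors as (r - 5)(r - 6) = 0, so r = 5, 6.
Hence x_h = C1*exp(5*t) + C2*exp(6*t).
Apply the initial conditions: x(0) = C1 + C2 = 2 and x'(0) = 5*C1 + 6*C2 = 2. Solving gives C1 = 10, C2 = -8.

x = -8*exp(6*t) + 10*exp(5*t)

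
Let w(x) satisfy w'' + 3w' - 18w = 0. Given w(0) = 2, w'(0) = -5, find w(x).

w = 7*exp(3*x)/9 + 11*exp(-6*x)/9

Characteristic equation r² + 3r - 18 = 0 factors as (r - 3)(r + 6) = 0, so r = 3, -6.
Hence w_h = C1*exp(3*x) + C2*exp(-6*x).
Apply the initial conditions: w(0) = C1 + C2 = 2 and w'(0) = -6*C2 + 3*C1 = -5. Solving gives C1 = 7/9, C2 = 11/9.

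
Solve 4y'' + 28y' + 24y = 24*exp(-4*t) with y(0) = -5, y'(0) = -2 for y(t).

Divide through by 4: y'' + 7y' + 6y = 6*exp(-4*t).
Characteristic equation r² + 7r + 6 = 0 factors as (r + 1)(r + 6) = 0, so r = -1, -6.
Hence y_h = C1*exp(-t) + C2*exp(-6*t).
Try y_p = A*exp(-4*t). Substituting into the equation and dividing by exp(-4*t) gives A = -1, so y_p = -exp(-4*t).
General solution: y = -exp(-4*t) + C1*exp(-t) + C2*exp(-6*t).
Apply the initial conditions: y(0) = -1 + C1 + C2 = -5 and y'(0) = 4 - C1 - 6*C2 = -2. Solving gives C1 = -6, C2 = 2.

y = -exp(-4*t) - 6*exp(-t) + 2*exp(-6*t)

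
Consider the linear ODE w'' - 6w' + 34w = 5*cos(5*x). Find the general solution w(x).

w = -50*sin(5*x)/327 + 5*cos(5*x)/109 + C1*cos(5*x)*exp(3*x) + C2*exp(3*x)*sin(5*x)

Characteristic equation r² - 6r + 34 = 0 has discriminant (-6)² - 4·(34) = -100 < 0, so r = 3 ± 5i.
Hence w_h = C1*cos(5*x)*exp(3*x) + C2*exp(3*x)*sin(5*x).
Try w_p = A*cos(5*x) + B*sin(5*x). Substituting and equating the coefficients of cos(5x) and sin(5x) gives A = 5/109, B = -50/327, so w_p = -50*sin(5*x)/327 + 5*cos(5*x)/109.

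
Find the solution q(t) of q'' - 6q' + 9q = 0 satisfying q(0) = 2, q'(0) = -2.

Characteristic equation r² - 6r + 9 = 0 has discriminant (-6)² - 4·(9) = 0, so r = 3 is a repeated root.
Hence q_h = (C1 + C2*t)*exp(3*t).
Apply the initial conditions: q(0) = C1 = 2 and q'(0) = C2 + 3*C1 = -2. Solving gives C1 = 2, C2 = -8.

q = 2*exp(3*t) - 8*t*exp(3*t)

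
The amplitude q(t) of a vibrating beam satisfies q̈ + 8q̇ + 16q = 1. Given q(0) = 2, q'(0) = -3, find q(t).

Characteristic equation r² + 8r + 16 = 0 has discriminant (8)² - 4·(16) = 0, so r = -4 is a repeated root.
Hence q_h = (C1 + C2*t)*exp(-4*t).
For the particular solution try q_p = A0. Substituting and matching coefficients of each power of t gives A0 = 1/16, so q_p = 1/16.
General solution: q = 1/16 + C1*exp(-4*t) + C2*t*exp(-4*t).
Apply the initial conditions: q(0) = 1/16 + C1 = 2 and q'(0) = C2 - 4*C1 = -3. Solving gives C1 = 31/16, C2 = 19/4.

q = 1/16 + 31*exp(-4*t)/16 + 19*t*exp(-4*t)/4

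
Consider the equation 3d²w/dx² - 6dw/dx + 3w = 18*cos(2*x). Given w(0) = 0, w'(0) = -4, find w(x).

w = -24*sin(2*x)/25 - 18*cos(2*x)/25 + 18*exp(x)/25 - 14*x*exp(x)/5

Divide through by 3: w'' - 2w' + w = 6*cos(2*x).
Characteristic equation r² - 2r + 1 = 0 has discriminant (-2)² - 4·(1) = 0, so r = 1 is a repeated root.
Hence w_h = (C1 + C2*x)*exp(x).
Try w_p = A*cos(2*x) + B*sin(2*x). Substituting and equating the coefficients of cos(2x) and sin(2x) gives A = -18/25, B = -24/25, so w_p = -24*sin(2*x)/25 - 18*cos(2*x)/25.
General solution: w = -24*sin(2*x)/25 - 18*cos(2*x)/25 + C1*exp(x) + C2*x*exp(x).
Apply the initial conditions: w(0) = -18/25 + C1 = 0 and w'(0) = -48/25 + C1 + C2 = -4. Solving gives C1 = 18/25, C2 = -14/5.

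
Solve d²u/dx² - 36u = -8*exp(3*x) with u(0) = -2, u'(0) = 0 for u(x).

Characteristic equation r² - 36 = 0 factors as (r - 6)(r + 6) = 0, so r = 6, -6.
Hence u_h = C1*exp(6*x) + C2*exp(-6*x).
Try u_p = A*exp(3*x). Substituting into the equation and dividing by exp(3*x) gives A = 8/27, so u_p = 8*exp(3*x)/27.
General solution: u = 8*exp(3*x)/27 + C1*exp(6*x) + C2*exp(-6*x).
Apply the initial conditions: u(0) = 8/27 + C1 + C2 = -2 and u'(0) = 8/9 - 6*C2 + 6*C1 = 0. Solving gives C1 = -11/9, C2 = -29/27.

u = -29*exp(-6*x)/27 - 11*exp(6*x)/9 + 8*exp(3*x)/27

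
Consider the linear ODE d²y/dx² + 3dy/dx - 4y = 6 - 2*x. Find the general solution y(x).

Characteristic equation r² + 3r - 4 = 0 factors as (r + 4)(r - 1) = 0, so r = -4, 1.
Hence y_h = C1*exp(-4*x) + C2*exp(x).
For the particular solution try y_p = A0 + A1*x. Substituting and matching coefficients of each power of x gives A0 = -9/8, A1 = 1/2, so y_p = -9/8 + x/2.

y = -9/8 + x/2 + C1*exp(-4*x) + C2*exp(x)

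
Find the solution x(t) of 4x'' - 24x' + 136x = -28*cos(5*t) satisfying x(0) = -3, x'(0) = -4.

x = -7*cos(5*t)/109 + 70*sin(5*t)/327 - 320*cos(5*t)*exp(3*t)/109 + 1222*exp(3*t)*sin(5*t)/1635

Divide through by 4: x'' - 6x' + 34x = -7*cos(5*t).
Characteristic equation r² - 6r + 34 = 0 has discriminant (-6)² - 4·(34) = -100 < 0, so r = 3 ± 5i.
Hence x_h = C1*cos(5*t)*exp(3*t) + C2*exp(3*t)*sin(5*t).
Try x_p = A*cos(5*t) + B*sin(5*t). Substituting and equating the coefficients of cos(5t) and sin(5t) gives A = -7/109, B = 70/327, so x_p = -7*cos(5*t)/109 + 70*sin(5*t)/327.
General solution: x = -7*cos(5*t)/109 + 70*sin(5*t)/327 + C1*cos(5*t)*exp(3*t) + C2*exp(3*t)*sin(5*t).
Apply the initial conditions: x(0) = -7/109 + C1 = -3 and x'(0) = 350/327 + 3*C1 + 5*C2 = -4. Solving gives C1 = -320/109, C2 = 1222/1635.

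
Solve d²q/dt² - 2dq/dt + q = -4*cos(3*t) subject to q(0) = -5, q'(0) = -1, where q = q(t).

q = -133*exp(t)/25 + 6*sin(3*t)/25 + 8*cos(3*t)/25 + 18*t*exp(t)/5

Characteristic equation r² - 2r + 1 = 0 has discriminant (-2)² - 4·(1) = 0, so r = 1 is a repeated root.
Hence q_h = (C1 + C2*t)*exp(t).
Try q_p = A*cos(3*t) + B*sin(3*t). Substituting and equating the coefficients of cos(3t) and sin(3t) gives A = 8/25, B = 6/25, so q_p = 6*sin(3*t)/25 + 8*cos(3*t)/25.
General solution: q = 6*sin(3*t)/25 + 8*cos(3*t)/25 + C1*exp(t) + C2*t*exp(t).
Apply the initial conditions: q(0) = 8/25 + C1 = -5 and q'(0) = 18/25 + C1 + C2 = -1. Solving gives C1 = -133/25, C2 = 18/5.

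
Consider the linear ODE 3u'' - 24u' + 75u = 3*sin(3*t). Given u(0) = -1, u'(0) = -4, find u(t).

u = sin(3*t)/52 + 3*cos(3*t)/104 - 107*cos(3*t)*exp(4*t)/104 + exp(4*t)*sin(3*t)/52

Divide through by 3: u'' - 8u' + 25u = sin(3*t).
Characteristic equation r² - 8r + 25 = 0 has discriminant (-8)² - 4·(25) = -36 < 0, so r = 4 ± 3i.
Hence u_h = C1*cos(3*t)*exp(4*t) + C2*exp(4*t)*sin(3*t).
Try u_p = A*cos(3*t) + B*sin(3*t). Substituting and equating the coefficients of cos(3t) and sin(3t) gives A = 3/104, B = 1/52, so u_p = sin(3*t)/52 + 3*cos(3*t)/104.
General solution: u = sin(3*t)/52 + 3*cos(3*t)/104 + C1*cos(3*t)*exp(4*t) + C2*exp(4*t)*sin(3*t).
Apply the initial conditions: u(0) = 3/104 + C1 = -1 and u'(0) = 3/52 + 3*C2 + 4*C1 = -4. Solving gives C1 = -107/104, C2 = 1/52.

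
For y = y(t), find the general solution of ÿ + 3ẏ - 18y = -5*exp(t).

y = 5*exp(t)/14 + C1*exp(3*t) + C2*exp(-6*t)

Characteristic equation r² + 3r - 18 = 0 factors as (r - 3)(r + 6) = 0, so r = 3, -6.
Hence y_h = C1*exp(3*t) + C2*exp(-6*t).
Try y_p = A*exp(t). Substituting into the equation and dividing by exp(t) gives A = 5/14, so y_p = 5*exp(t)/14.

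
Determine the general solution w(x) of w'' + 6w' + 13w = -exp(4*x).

w = -exp(4*x)/53 + C1*cos(2*x)*exp(-3*x) + C2*exp(-3*x)*sin(2*x)

Characteristic equation r² + 6r + 13 = 0 has discriminant (6)² - 4·(13) = -16 < 0, so r = -3 ± 2i.
Hence w_h = C1*cos(2*x)*exp(-3*x) + C2*exp(-3*x)*sin(2*x).
Try w_p = A*exp(4*x). Substituting into the equation and dividing by exp(4*x) gives A = -1/53, so w_p = -exp(4*x)/53.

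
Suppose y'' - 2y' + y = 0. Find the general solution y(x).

Characteristic equation r² - 2r + 1 = 0 has discriminant (-2)² - 4·(1) = 0, so r = 1 is a repeated root.
Hence y_h = (C1 + C2*x)*exp(x).

y = C1*exp(x) + C2*x*exp(x)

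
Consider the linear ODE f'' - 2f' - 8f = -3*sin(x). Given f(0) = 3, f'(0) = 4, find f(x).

f = -6*cos(x)/85 + 27*sin(x)/85 + 43*exp(-2*x)/30 + 167*exp(4*x)/102

Characteristic equation r² - 2r - 8 = 0 factors as (r + 2)(r - 4) = 0, so r = -2, 4.
Hence f_h = C1*exp(-2*x) + C2*exp(4*x).
Try f_p = A*cos(x) + B*sin(x). Substituting and equating the coefficients of cos(x) and sin(x) gives A = -6/85, B = 27/85, so f_p = -6*cos(x)/85 + 27*sin(x)/85.
General solution: f = -6*cos(x)/85 + 27*sin(x)/85 + C1*exp(-2*x) + C2*exp(4*x).
Apply the initial conditions: f(0) = -6/85 + C1 + C2 = 3 and f'(0) = 27/85 - 2*C1 + 4*C2 = 4. Solving gives C1 = 43/30, C2 = 167/102.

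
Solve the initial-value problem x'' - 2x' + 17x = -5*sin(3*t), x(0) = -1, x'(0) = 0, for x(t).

Characteristic equation r² - 2r + 17 = 0 has discriminant (-2)² - 4·(17) = -64 < 0, so r = 1 ± 4i.
Hence x_h = C1*cos(4*t)*exp(t) + C2*exp(t)*sin(4*t).
Try x_p = A*cos(3*t) + B*sin(3*t). Substituting and equating the coefficients of cos(3t) and sin(3t) gives A = -3/10, B = -2/5, so x_p = -3*cos(3*t)/10 - 2*sin(3*t)/5.
General solution: x = -3*cos(3*t)/10 - 2*sin(3*t)/5 + C1*cos(4*t)*exp(t) + C2*exp(t)*sin(4*t).
Apply the initial conditions: x(0) = -3/10 + C1 = -1 and x'(0) = -6/5 + C1 + 4*C2 = 0. Solving gives C1 = -7/10, C2 = 19/40.

x = -3*cos(3*t)/10 - 2*sin(3*t)/5 - 7*cos(4*t)*exp(t)/10 + 19*exp(t)*sin(4*t)/40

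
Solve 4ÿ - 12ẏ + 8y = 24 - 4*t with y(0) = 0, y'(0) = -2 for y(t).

y = 9/4 - 3*exp(t) - t/2 + 3*exp(2*t)/4

Divide through by 4: y'' - 3y' + 2y = 6 - t.
Characteristic equation r² - 3r + 2 = 0 factors as (r - 2)(r - 1) = 0, so r = 2, 1.
Hence y_h = C1*exp(2*t) + C2*exp(t).
For the particular solution try y_p = A0 + A1*t. Substituting and matching coefficients of each power of t gives A0 = 9/4, A1 = -1/2, so y_p = 9/4 - t/2.
General solution: y = 9/4 - t/2 + C1*exp(2*t) + C2*exp(t).
Apply the initial conditions: y(0) = 9/4 + C1 + C2 = 0 and y'(0) = -1/2 + C2 + 2*C1 = -2. Solving gives C1 = 3/4, C2 = -3.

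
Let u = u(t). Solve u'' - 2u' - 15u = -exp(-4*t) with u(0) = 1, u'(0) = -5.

u = -19*exp(5*t)/72 - exp(-4*t)/9 + 11*exp(-3*t)/8

Characteristic equation r² - 2r - 15 = 0 factors as (r + 3)(r - 5) = 0, so r = -3, 5.
Hence u_h = C1*exp(-3*t) + C2*exp(5*t).
Try u_p = A*exp(-4*t). Substituting into the equation and dividing by exp(-4*t) gives A = -1/9, so u_p = -exp(-4*t)/9.
General solution: u = -exp(-4*t)/9 + C1*exp(-3*t) + C2*exp(5*t).
Apply the initial conditions: u(0) = -1/9 + C1 + C2 = 1 and u'(0) = 4/9 - 3*C1 + 5*C2 = -5. Solving gives C1 = 11/8, C2 = -19/72.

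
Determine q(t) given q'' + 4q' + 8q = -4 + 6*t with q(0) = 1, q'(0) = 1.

Characteristic equation r² + 4r + 8 = 0 has discriminant (4)² - 4·(8) = -16 < 0, so r = -2 ± 2i.
Hence q_h = C1*cos(2*t)*exp(-2*t) + C2*exp(-2*t)*sin(2*t).
For the particular solution try q_p = A0 + A1*t. Substituting and matching coefficients of each power of t gives A0 = -7/8, A1 = 3/4, so q_p = -7/8 + 3*t/4.
General solution: q = -7/8 + 3*t/4 + C1*cos(2*t)*exp(-2*t) + C2*exp(-2*t)*sin(2*t).
Apply the initial conditions: q(0) = -7/8 + C1 = 1 and q'(0) = 3/4 - 2*C1 + 2*C2 = 1. Solving gives C1 = 15/8, C2 = 2.

q = -7/8 + 3*t/4 + 2*exp(-2*t)*sin(2*t) + 15*cos(2*t)*exp(-2*t)/8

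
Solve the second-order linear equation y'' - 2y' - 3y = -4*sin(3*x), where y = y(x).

Characteristic equation r² - 2r - 3 = 0 factors as (r + 1)(r - 3) = 0, so r = -1, 3.
Hence y_h = C1*exp(-x) + C2*exp(3*x).
Try y_p = A*cos(3*x) + B*sin(3*x). Substituting and equating the coefficients of cos(3x) and sin(3x) gives A = -2/15, B = 4/15, so y_p = -2*cos(3*x)/15 + 4*sin(3*x)/15.

y = -2*cos(3*x)/15 + 4*sin(3*x)/15 + C1*exp(-x) + C2*exp(3*x)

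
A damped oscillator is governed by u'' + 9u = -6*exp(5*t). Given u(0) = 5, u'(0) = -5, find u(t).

Characteristic equation r² + 9 = 0 has discriminant (0)² - 4·(9) = -36 < 0, so r = ± 3i.
Hence u_h = C1*cos(3*t) + C2*sin(3*t).
Try u_p = A*exp(5*t). Substituting into the equation and dividing by exp(5*t) gives A = -3/17, so u_p = -3*exp(5*t)/17.
General solution: u = -3*exp(5*t)/17 + C1*cos(3*t) + C2*sin(3*t).
Apply the initial conditions: u(0) = -3/17 + C1 = 5 and u'(0) = -15/17 + 3*C2 = -5. Solving gives C1 = 88/17, C2 = -70/51.

u = -70*sin(3*t)/51 - 3*exp(5*t)/17 + 88*cos(3*t)/17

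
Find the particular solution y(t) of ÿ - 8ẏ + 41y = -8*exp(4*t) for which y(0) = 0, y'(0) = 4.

Characteristic equation r² - 8r + 41 = 0 has discriminant (-8)² - 4·(41) = -100 < 0, so r = 4 ± 5i.
Hence y_h = C1*cos(5*t)*exp(4*t) + C2*exp(4*t)*sin(5*t).
Try y_p = A*exp(4*t). Substituting into the equation and dividing by exp(4*t) gives A = -8/25, so y_p = -8*exp(4*t)/25.
General solution: y = -8*exp(4*t)/25 + C1*cos(5*t)*exp(4*t) + C2*exp(4*t)*sin(5*t).
Apply the initial conditions: y(0) = -8/25 + C1 = 0 and y'(0) = -32/25 + 4*C1 + 5*C2 = 4. Solving gives C1 = 8/25, C2 = 4/5.

y = -8*exp(4*t)/25 + 4*exp(4*t)*sin(5*t)/5 + 8*cos(5*t)*exp(4*t)/25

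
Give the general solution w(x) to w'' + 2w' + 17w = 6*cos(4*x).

Characteristic equation r² + 2r + 17 = 0 has discriminant (2)² - 4·(17) = -64 < 0, so r = -1 ± 4i.
Hence w_h = C1*cos(4*x)*exp(-x) + C2*exp(-x)*sin(4*x).
Try w_p = A*cos(4*x) + B*sin(4*x). Substituting and equating the coefficients of cos(4x) and sin(4x) gives A = 6/65, B = 48/65, so w_p = 6*cos(4*x)/65 + 48*sin(4*x)/65.

w = 6*cos(4*x)/65 + 48*sin(4*x)/65 + C1*cos(4*x)*exp(-x) + C2*exp(-x)*sin(4*x)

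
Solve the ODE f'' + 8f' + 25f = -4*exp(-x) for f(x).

f = -2*exp(-x)/9 + C1*cos(3*x)*exp(-4*x) + C2*exp(-4*x)*sin(3*x)

Characteristic equation r² + 8r + 25 = 0 has discriminant (8)² - 4·(25) = -36 < 0, so r = -4 ± 3i.
Hence f_h = C1*cos(3*x)*exp(-4*x) + C2*exp(-4*x)*sin(3*x).
Try f_p = A*exp(-x). Substituting into the equation and dividing by exp(-x) gives A = -2/9, so f_p = -2*exp(-x)/9.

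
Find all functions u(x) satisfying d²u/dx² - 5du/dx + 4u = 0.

Characteristic equation r² - 5r + 4 = 0 factors as (r - 4)(r - 1) = 0, so r = 4, 1.
Hence u_h = C1*exp(4*x) + C2*exp(x).

u = C1*exp(4*x) + C2*exp(x)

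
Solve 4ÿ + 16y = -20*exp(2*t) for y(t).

Divide through by 4: y'' + 4y = -5*exp(2*t).
Characteristic equation r² + 4 = 0 has discriminant (0)² - 4·(4) = -16 < 0, so r = ± 2i.
Hence y_h = C1*cos(2*t) + C2*sin(2*t).
Try y_p = A*exp(2*t). Substituting into the equation and dividing by exp(2*t) gives A = -5/8, so y_p = -5*exp(2*t)/8.

y = -5*exp(2*t)/8 + C1*cos(2*t) + C2*sin(2*t)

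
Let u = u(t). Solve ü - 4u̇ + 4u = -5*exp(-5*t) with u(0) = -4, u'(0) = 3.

Characteristic equation r² - 4r + 4 = 0 has discriminant (-4)² - 4·(4) = 0, so r = 2 is a repeated root.
Hence u_h = (C1 + C2*t)*exp(2*t).
Try u_p = A*exp(-5*t). Substituting into the equation and dividing by exp(-5*t) gives A = -5/49, so u_p = -5*exp(-5*t)/49.
General solution: u = -5*exp(-5*t)/49 + C1*exp(2*t) + C2*t*exp(2*t).
Apply the initial conditions: u(0) = -5/49 + C1 = -4 and u'(0) = 25/49 + C2 + 2*C1 = 3. Solving gives C1 = -191/49, C2 = 72/7.

u = -191*exp(2*t)/49 - 5*exp(-5*t)/49 + 72*t*exp(2*t)/7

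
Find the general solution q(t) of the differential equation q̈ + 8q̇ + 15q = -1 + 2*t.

Characteristic equation r² + 8r + 15 = 0 factors as (r + 3)(r + 5) = 0, so r = -3, -5.
Hence q_h = C1*exp(-3*t) + C2*exp(-5*t).
For the particular solution try q_p = A0 + A1*t. Substituting and matching coefficients of each power of t gives A0 = -31/225, A1 = 2/15, so q_p = -31/225 + 2*t/15.

q = -31/225 + 2*t/15 + C1*exp(-3*t) + C2*exp(-5*t)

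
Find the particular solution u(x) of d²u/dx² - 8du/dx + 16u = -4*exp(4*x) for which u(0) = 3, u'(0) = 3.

u = 3*exp(4*x) - 9*x*exp(4*x) - 2*x**2*exp(4*x)

Characteristic equation r² - 8r + 16 = 0 has discriminant (-8)² - 4·(16) = 0, so r = 4 is a repeated root.
Hence u_h = (C1 + C2*x)*exp(4*x).
Since exp(4*x) solves the homogeneous equation (r = 4 is a root of multiplicity 2), multiply the trial by x^2. Try u_p = A*x^2*exp(4*x). Substituting into the equation and dividing by exp(4*x) gives A = -2, so u_p = -2*x^2*exp(4*x).
General solution: u = C1*exp(4*x) - 2*x^2*exp(4*x) + C2*x*exp(4*x).
Apply the initial conditions: u(0) = C1 = 3 and u'(0) = C2 + 4*C1 = 3. Solving gives C1 = 3, C2 = -9.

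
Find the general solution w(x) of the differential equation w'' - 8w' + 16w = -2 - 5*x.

w = -9/32 - 5*x/16 + C1*exp(4*x) + C2*x*exp(4*x)

Characteristic equation r² - 8r + 16 = 0 has discriminant (-8)² - 4·(16) = 0, so r = 4 is a repeated root.
Hence w_h = (C1 + C2*x)*exp(4*x).
For the particular solution try w_p = A0 + A1*x. Substituting and matching coefficients of each power of x gives A0 = -9/32, A1 = -5/16, so w_p = -9/32 - 5*x/16.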